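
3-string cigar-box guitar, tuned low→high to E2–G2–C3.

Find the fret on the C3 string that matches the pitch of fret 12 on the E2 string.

E2 at fret 12 is E2 + 12 semitones = E3.
The open C3 string is 8 semitones above the open E2, so the same pitch on the C3 string lies at fret 12 − 8 = 4.

4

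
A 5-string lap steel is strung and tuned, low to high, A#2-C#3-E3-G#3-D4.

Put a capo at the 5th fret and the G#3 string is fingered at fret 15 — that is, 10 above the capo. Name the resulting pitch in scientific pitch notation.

The capo raises the open G#3 by 5 semitones to C#4; fretting 10 more gives G#3 + 5 + 10 = G#3 + 15 semitones = B4.

B4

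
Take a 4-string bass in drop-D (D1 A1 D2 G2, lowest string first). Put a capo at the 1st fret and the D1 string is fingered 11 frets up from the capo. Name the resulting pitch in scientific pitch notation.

The capo raises the open D1 by 1 semitone to D#1; fretting 11 more gives D1 + 1 + 11 = D1 + 12 semitones = D2.

D2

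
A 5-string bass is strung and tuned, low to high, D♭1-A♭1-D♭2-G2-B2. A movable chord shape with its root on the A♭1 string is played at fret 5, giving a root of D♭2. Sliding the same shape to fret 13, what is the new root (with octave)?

A2

Moving from fret 5 to fret 13 shifts the root by 8 semitones.
D♭2 up 8 semitones is A2.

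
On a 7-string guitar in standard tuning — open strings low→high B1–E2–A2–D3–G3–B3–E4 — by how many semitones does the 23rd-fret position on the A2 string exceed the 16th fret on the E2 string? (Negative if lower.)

12 semitones

A2 at fret 23 → G♯4 (MIDI 68); E2 at fret 16 → G♯3 (MIDI 56).
68 − 56 = 12, so the two pitches are 12 semitones apart.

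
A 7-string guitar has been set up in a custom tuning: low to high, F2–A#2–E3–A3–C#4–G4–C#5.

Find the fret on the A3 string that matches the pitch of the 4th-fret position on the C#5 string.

Fret 4 on C#5 is MIDI 73 + 4 = 77 (F5). On the A3 string (open MIDI 57), that pitch is 77 − 57 = fret 20.

20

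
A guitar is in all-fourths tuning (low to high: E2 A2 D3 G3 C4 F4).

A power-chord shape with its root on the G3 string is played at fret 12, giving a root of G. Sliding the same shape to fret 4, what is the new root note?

Moving from fret 12 to fret 4 shifts the root by -8 semitones.
G down 8 semitones is B.

B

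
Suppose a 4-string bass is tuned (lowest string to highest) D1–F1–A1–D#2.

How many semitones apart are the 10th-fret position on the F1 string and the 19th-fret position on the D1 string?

6 semitones

F1 at fret 10 → D#2 (MIDI 39); D1 at fret 19 → A2 (MIDI 45).
39 − 45 = -6, so the two pitches are 6 semitones apart, with A2 the higher.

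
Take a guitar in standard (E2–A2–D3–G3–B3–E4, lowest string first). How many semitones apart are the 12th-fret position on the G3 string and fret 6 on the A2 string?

16 semitones

G3 at fret 12 → G4 (MIDI 67); A2 at fret 6 → D♯3 (MIDI 51).
67 − 51 = 16, so the two pitches are 16 semitones apart, with G4 the higher.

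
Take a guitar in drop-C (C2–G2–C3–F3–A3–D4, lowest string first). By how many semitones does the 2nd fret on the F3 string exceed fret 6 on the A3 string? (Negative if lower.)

F3 at fret 2 → G3 (MIDI 55); A3 at fret 6 → D♯4 (MIDI 63).
55 − 63 = -8, so the two pitches are 8 semitones apart.

-8 semitones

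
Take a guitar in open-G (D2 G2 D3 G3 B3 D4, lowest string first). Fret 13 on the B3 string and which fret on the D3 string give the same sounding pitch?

B3 at fret 13 is B3 + 13 semitones = C5.
The open D3 string is 9 semitones below the open B3, so the same pitch on the D3 string lies at fret 13 + 9 = 22.

22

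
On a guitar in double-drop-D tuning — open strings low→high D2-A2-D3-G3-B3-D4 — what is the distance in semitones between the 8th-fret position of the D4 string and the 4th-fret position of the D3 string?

D4 at fret 8 → A♯4 (MIDI 70); D3 at fret 4 → F♯3 (MIDI 54).
70 − 54 = 16, so the two pitches are 16 semitones apart, with A♯4 the higher.

16 semitones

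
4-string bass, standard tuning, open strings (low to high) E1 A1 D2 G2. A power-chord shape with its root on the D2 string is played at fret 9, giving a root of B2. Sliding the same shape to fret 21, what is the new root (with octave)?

B3

Moving from fret 9 to fret 21 shifts the root by 12 semitones.
B2 up 12 semitones is B3.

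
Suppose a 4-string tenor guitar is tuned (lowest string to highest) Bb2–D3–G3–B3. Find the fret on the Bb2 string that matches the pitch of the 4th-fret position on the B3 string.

B3 at fret 4 is B3 + 4 semitones = Eb4.
The open Bb2 string is 13 semitones below the open B3, so the same pitch on the Bb2 string lies at fret 4 + 13 = 17.

17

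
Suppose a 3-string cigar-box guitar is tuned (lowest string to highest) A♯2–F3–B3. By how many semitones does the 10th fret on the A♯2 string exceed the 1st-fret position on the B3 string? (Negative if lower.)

A♯2 at fret 10 → G♯3 (MIDI 56); B3 at fret 1 → C4 (MIDI 60).
56 − 60 = -4, so the two pitches are 4 semitones apart.

-4 semitones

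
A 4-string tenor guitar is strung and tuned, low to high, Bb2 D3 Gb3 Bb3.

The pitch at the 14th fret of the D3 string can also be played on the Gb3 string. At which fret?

10

D3 at fret 14 is D3 + 14 semitones = E4.
The open Gb3 string is 4 semitones above the open D3, so the same pitch on the Gb3 string lies at fret 14 − 4 = 10.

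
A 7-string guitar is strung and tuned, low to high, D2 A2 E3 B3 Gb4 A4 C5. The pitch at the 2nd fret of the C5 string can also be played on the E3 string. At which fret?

22

Fret 2 on C5 is MIDI 72 + 2 = 74 (D5). On the E3 string (open MIDI 52), that pitch is 74 − 52 = fret 22.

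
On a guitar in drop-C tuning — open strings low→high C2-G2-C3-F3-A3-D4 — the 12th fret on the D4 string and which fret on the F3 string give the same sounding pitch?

D4 at fret 12 is D4 + 12 semitones = D5.
The open F3 string is 9 semitones below the open D4, so the same pitch on the F3 string lies at fret 12 + 9 = 21.

21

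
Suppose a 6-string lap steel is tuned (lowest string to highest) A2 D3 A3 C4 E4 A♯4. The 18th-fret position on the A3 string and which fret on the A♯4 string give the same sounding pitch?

5

A3 at fret 18 is A3 + 18 semitones = D♯5.
The open A♯4 string is 13 semitones above the open A3, so the same pitch on the A♯4 string lies at fret 18 − 13 = 5.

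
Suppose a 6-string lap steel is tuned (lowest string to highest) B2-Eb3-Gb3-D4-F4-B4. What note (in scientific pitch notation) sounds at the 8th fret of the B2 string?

Each fret is one semitone, so B2 + 8 = G3.

G3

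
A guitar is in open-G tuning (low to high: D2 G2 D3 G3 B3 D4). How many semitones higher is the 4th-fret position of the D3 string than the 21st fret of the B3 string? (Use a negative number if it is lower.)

D3 at fret 4 → F♯3 (MIDI 54); B3 at fret 21 → G♯5 (MIDI 80).
54 − 80 = -26, so the two pitches are 26 semitones apart.

-26 semitones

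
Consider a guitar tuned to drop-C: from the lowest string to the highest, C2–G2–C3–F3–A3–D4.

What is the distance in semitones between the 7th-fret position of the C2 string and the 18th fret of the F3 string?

28 semitones

C2 at fret 7 → G2 (MIDI 43); F3 at fret 18 → B4 (MIDI 71).
43 − 71 = -28, so the two pitches are 28 semitones apart, with B4 the higher.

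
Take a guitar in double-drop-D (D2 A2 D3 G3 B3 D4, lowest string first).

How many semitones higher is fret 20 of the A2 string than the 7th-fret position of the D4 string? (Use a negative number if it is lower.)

-4 semitones

A2 at fret 20 → F4 (MIDI 65); D4 at fret 7 → A4 (MIDI 69).
65 − 69 = -4, so the two pitches are 4 semitones apart.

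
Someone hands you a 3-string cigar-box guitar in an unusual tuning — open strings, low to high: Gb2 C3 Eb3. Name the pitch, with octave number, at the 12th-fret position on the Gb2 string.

Gb3

Gb2 is MIDI 42. Adding 12 gives 54, which is Gb3.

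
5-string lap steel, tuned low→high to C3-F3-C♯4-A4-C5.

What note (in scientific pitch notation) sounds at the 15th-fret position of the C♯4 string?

E5

Each fret is one semitone, so C♯4 + 15 = E5.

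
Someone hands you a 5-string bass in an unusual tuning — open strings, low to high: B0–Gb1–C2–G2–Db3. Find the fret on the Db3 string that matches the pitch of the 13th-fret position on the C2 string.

C2 at fret 13 is C2 + 13 semitones = Db3.
The open Db3 string is 13 semitones above the open C2, so the same pitch on the Db3 string lies at fret 13 − 13 = 0.

0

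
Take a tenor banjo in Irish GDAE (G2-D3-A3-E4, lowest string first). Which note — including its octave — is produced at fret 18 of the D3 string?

D3 is MIDI 50. Adding 18 gives 68, which is G#4.

G#4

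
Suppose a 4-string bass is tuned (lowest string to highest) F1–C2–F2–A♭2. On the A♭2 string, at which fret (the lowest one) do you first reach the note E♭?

7

From A♭2, count semitones up the chromatic scale until reaching E♭: Ab–A–Bb–B–C–Db–D–Eb — 7 steps.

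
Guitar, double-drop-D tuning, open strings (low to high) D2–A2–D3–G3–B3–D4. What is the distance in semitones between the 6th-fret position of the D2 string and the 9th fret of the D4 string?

D2 at fret 6 → G#2 (MIDI 44); D4 at fret 9 → B4 (MIDI 71).
44 − 71 = -27, so the two pitches are 27 semitones apart, with B4 the higher.

27 semitones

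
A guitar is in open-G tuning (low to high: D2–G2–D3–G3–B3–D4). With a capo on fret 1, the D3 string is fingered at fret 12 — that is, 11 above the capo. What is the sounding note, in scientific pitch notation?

The capo raises the open D3 by 1 semitone to D#3; fretting 11 more gives D3 + 1 + 11 = D3 + 12 semitones = D4.

D4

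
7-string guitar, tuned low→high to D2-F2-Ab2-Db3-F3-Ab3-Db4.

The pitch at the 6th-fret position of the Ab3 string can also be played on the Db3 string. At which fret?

Fret 6 on Ab3 is MIDI 56 + 6 = 62 (D4). On the Db3 string (open MIDI 49), that pitch is 62 − 49 = fret 13.

13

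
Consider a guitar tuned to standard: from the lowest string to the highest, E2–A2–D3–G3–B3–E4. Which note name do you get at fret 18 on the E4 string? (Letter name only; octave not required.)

A#

The open E4 string plus 18 semitones: E–F–F#–G–…–G#–A–A#.
(Equivalently spelled Bb.)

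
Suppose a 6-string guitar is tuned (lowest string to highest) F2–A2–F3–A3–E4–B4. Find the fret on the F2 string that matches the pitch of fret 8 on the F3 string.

20

F3 at fret 8 is F3 + 8 semitones = C♯4.
The open F2 string is 12 semitones below the open F3, so the same pitch on the F2 string lies at fret 8 + 12 = 20.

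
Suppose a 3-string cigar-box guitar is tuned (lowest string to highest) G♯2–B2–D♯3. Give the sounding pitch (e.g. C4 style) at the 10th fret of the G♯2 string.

The open G♯2 string plus 10 semitones: G#–A–A#–B–…–E–F–F#.
The walk passes from B into C once, so the octave number goes from 2 to 3.
(Equivalently spelled G♭3.)

F♯3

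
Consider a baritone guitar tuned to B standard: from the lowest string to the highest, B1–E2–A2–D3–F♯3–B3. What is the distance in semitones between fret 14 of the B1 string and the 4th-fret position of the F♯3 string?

B1 at fret 14 → C♯3 (MIDI 49); F♯3 at fret 4 → A♯3 (MIDI 58).
49 − 58 = -9, so the two pitches are 9 semitones apart, with A♯3 the higher.

9 semitones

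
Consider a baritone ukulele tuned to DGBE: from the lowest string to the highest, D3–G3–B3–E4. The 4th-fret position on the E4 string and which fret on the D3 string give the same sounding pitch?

18

E4 at fret 4 is E4 + 4 semitones = G#4.
The open D3 string is 14 semitones below the open E4, so the same pitch on the D3 string lies at fret 4 + 14 = 18.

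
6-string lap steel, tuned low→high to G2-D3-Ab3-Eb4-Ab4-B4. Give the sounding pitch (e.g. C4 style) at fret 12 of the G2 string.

G2 is MIDI 43. Adding 12 gives 55, which is G3.

G3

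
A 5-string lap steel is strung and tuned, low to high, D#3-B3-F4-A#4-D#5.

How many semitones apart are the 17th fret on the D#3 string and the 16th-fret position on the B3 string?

D#3 at fret 17 → G#4 (MIDI 68); B3 at fret 16 → D#5 (MIDI 75).
68 − 75 = -7, so the two pitches are 7 semitones apart, with D#5 the higher.

7 semitones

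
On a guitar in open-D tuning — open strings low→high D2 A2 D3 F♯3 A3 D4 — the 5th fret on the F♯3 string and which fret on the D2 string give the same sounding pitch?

F♯3 at fret 5 is F♯3 + 5 semitones = B3.
The open D2 string is 16 semitones below the open F♯3, so the same pitch on the D2 string lies at fret 5 + 16 = 21.

21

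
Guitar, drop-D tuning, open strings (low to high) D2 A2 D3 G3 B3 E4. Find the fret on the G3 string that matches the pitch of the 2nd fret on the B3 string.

Fret 2 on B3 is MIDI 59 + 2 = 61 (C#4). On the G3 string (open MIDI 55), that pitch is 61 − 55 = fret 6.

6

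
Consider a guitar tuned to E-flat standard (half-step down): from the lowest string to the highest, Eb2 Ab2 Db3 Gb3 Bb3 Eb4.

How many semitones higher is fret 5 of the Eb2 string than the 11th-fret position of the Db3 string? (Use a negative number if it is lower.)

-16 semitones

Eb2 at fret 5 → Ab2 (MIDI 44); Db3 at fret 11 → C4 (MIDI 60).
44 − 60 = -16, so the two pitches are 16 semitones apart.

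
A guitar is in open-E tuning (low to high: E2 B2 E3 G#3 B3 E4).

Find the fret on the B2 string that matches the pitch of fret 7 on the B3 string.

Fret 7 on B3 is MIDI 59 + 7 = 66 (F#4). On the B2 string (open MIDI 47), that pitch is 66 − 47 = fret 19.

19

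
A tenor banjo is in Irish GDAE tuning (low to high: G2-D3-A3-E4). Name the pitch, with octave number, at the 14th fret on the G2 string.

A3

G2 is MIDI 43. Adding 14 gives 57, which is A3.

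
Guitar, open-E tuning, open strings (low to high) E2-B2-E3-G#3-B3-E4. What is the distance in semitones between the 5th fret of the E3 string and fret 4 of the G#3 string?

3 semitones

E3 at fret 5 → A3 (MIDI 57); G#3 at fret 4 → C4 (MIDI 60).
57 − 60 = -3, so the two pitches are 3 semitones apart, with C4 the higher.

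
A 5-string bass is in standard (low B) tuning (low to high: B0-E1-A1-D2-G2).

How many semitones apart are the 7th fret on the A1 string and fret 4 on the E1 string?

A1 at fret 7 → E2 (MIDI 40); E1 at fret 4 → G♯1 (MIDI 32).
40 − 32 = 8, so the two pitches are 8 semitones apart, with E2 the higher.

8 semitones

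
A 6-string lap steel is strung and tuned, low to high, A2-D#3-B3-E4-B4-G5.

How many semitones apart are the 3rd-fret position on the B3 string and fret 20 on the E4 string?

22 semitones

B3 at fret 3 → D4 (MIDI 62); E4 at fret 20 → C6 (MIDI 84).
62 − 84 = -22, so the two pitches are 22 semitones apart, with C6 the higher.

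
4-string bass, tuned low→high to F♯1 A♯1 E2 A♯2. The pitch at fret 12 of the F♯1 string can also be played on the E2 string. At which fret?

F♯1 at fret 12 is F♯1 + 12 semitones = F♯2.
The open E2 string is 10 semitones above the open F♯1, so the same pitch on the E2 string lies at fret 12 − 10 = 2.

2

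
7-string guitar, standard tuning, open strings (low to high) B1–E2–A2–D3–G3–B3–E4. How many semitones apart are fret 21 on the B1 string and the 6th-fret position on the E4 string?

14 semitones

B1 at fret 21 → G#3 (MIDI 56); E4 at fret 6 → A#4 (MIDI 70).
56 − 70 = -14, so the two pitches are 14 semitones apart, with A#4 the higher.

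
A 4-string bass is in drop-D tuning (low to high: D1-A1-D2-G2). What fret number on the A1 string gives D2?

5

D2 is 5 semitones above the open A1 (A–A#–B–C–C#–D), so it sits at fret 5.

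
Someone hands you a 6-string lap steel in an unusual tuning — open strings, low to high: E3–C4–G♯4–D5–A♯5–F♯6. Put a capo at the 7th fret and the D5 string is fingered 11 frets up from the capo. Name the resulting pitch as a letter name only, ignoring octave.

The capo raises the open D5 by 7 semitones to A5; fretting 11 more gives D5 + 7 + 11 = D5 + 18 semitones, landing on G♯.
(Also written A♭.)

G♯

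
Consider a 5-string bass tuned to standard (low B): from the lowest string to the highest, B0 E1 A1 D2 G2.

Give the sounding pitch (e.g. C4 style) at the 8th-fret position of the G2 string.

The open G2 string plus 8 semitones: G–G#–A–A#–B–C–C#–D–D#.
The walk passes from B into C once, so the octave number goes from 2 to 3.

D♯3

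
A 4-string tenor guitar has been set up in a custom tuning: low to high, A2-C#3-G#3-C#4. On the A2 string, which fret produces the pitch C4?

15

C4 is 15 semitones above the open A2 (A–A#–B–C–…–A#–B–C), so it sits at fret 15.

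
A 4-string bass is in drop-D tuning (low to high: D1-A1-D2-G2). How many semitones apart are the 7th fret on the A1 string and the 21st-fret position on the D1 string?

7 semitones

A1 at fret 7 → E2 (MIDI 40); D1 at fret 21 → B2 (MIDI 47).
40 − 47 = -7, so the two pitches are 7 semitones apart, with B2 the higher.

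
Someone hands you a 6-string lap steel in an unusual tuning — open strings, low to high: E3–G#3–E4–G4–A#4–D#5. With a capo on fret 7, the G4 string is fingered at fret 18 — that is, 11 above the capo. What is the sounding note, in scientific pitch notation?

C#6

The capo raises the open G4 by 7 semitones to D5; fretting 11 more gives G4 + 7 + 11 = G4 + 18 semitones = C#6.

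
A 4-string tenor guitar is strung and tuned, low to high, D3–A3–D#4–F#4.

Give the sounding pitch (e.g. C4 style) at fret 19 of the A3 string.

E5

Each fret is one semitone, so A3 + 19 = E5.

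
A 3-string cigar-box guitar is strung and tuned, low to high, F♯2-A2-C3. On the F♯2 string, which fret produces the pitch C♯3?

C♯3 is 7 semitones above the open F♯2 (F#–G–G#–A–A#–B–C–C#), so it sits at fret 7.

7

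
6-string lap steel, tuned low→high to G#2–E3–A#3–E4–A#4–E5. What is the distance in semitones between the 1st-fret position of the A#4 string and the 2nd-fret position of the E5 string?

7 semitones

A#4 at fret 1 → B4 (MIDI 71); E5 at fret 2 → F#5 (MIDI 78).
71 − 78 = -7, so the two pitches are 7 semitones apart, with F#5 the higher.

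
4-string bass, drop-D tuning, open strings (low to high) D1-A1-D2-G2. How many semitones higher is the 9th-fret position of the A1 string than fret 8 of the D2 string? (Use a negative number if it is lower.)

A1 at fret 9 → F♯2 (MIDI 42); D2 at fret 8 → A♯2 (MIDI 46).
42 − 46 = -4, so the two pitches are 4 semitones apart.

-4 semitones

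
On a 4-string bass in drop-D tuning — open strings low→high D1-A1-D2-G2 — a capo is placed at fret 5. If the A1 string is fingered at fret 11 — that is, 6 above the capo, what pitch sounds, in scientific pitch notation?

The capo raises the open A1 by 5 semitones to D2; fretting 6 more gives A1 + 5 + 6 = A1 + 11 semitones = G#2.

G#2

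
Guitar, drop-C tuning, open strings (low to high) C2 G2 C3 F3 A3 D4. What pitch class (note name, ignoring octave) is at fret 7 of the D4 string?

The open D4 string plus 7 semitones: D–D#–E–F–F#–G–G#–A.

A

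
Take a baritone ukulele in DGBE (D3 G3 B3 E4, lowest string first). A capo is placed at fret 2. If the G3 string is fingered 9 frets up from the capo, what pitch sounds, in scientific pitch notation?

F♯4

The capo raises the open G3 by 2 semitones to A3; fretting 9 more gives G3 + 2 + 9 = G3 + 11 semitones = F♯4.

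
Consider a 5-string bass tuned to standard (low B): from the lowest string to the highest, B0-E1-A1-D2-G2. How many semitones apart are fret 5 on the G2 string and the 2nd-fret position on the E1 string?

18 semitones

G2 at fret 5 → C3 (MIDI 48); E1 at fret 2 → F#1 (MIDI 30).
48 − 30 = 18, so the two pitches are 18 semitones apart, with C3 the higher.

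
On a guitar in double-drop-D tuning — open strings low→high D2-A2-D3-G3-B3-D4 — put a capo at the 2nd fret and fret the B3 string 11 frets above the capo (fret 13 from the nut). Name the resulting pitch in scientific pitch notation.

C5

The capo raises the open B3 by 2 semitones to C#4; fretting 11 more gives B3 + 2 + 11 = B3 + 13 semitones = C5.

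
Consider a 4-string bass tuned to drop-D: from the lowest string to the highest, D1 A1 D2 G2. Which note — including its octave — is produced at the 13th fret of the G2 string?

G#3

Each fret is one semitone, so G2 + 13 = G#3.
(Equivalently spelled Ab3.)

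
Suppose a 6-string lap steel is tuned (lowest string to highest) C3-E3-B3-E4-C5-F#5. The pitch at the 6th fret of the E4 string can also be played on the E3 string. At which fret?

18

Fret 6 on E4 is MIDI 64 + 6 = 70 (A#4). On the E3 string (open MIDI 52), that pitch is 70 − 52 = fret 18.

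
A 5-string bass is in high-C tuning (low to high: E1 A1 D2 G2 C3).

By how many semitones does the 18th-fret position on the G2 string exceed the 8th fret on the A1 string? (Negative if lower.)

20 semitones

G2 at fret 18 → C♯4 (MIDI 61); A1 at fret 8 → F2 (MIDI 41).
61 − 41 = 20, so the two pitches are 20 semitones apart.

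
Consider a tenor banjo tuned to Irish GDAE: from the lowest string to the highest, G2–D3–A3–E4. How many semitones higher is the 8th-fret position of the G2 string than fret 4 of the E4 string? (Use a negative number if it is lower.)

G2 at fret 8 → D#3 (MIDI 51); E4 at fret 4 → G#4 (MIDI 68).
51 − 68 = -17, so the two pitches are 17 semitones apart.

-17 semitones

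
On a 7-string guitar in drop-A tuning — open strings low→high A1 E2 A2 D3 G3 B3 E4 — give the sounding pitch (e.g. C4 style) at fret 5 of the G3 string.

C4

The open G3 string plus 5 semitones: G–G#–A–A#–B–C.
The walk passes from B into C once, so the octave number goes from 3 to 4.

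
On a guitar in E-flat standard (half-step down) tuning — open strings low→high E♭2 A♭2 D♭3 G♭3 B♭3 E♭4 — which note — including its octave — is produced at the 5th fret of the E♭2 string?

A♭2

E♭2 is MIDI 39. Adding 5 gives 44, which is A♭2.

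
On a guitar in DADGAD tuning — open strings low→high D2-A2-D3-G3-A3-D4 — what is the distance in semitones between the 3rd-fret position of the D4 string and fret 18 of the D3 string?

3 semitones

D4 at fret 3 → F4 (MIDI 65); D3 at fret 18 → G#4 (MIDI 68).
65 − 68 = -3, so the two pitches are 3 semitones apart, with G#4 the higher.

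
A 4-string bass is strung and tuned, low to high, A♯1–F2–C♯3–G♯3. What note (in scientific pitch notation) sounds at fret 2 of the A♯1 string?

The open A♯1 string plus 2 semitones: A#–B–C.
The walk passes from B into C once, so the octave number goes from 1 to 2.

C2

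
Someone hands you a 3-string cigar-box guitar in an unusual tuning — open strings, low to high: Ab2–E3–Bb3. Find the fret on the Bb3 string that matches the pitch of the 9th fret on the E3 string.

3

Fret 9 on E3 is MIDI 52 + 9 = 61 (Db4). On the Bb3 string (open MIDI 58), that pitch is 61 − 58 = fret 3.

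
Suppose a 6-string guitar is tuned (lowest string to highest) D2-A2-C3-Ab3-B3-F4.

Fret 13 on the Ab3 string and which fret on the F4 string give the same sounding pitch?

4

Ab3 at fret 13 is Ab3 + 13 semitones = A4.
The open F4 string is 9 semitones above the open Ab3, so the same pitch on the F4 string lies at fret 13 − 9 = 4.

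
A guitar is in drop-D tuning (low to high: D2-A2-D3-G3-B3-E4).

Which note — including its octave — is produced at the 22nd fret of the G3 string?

F5

The open G3 string plus 22 semitones: G–G#–A–A#–…–D#–E–F.
The walk passes from B into C 2 times, so the octave number goes from 3 to 5.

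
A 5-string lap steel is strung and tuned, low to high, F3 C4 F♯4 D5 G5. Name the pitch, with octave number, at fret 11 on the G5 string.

F♯6

The open G5 string plus 11 semitones: G–G#–A–A#–…–E–F–F#.
The walk passes from B into C once, so the octave number goes from 5 to 6.
(Equivalently spelled G♭6.)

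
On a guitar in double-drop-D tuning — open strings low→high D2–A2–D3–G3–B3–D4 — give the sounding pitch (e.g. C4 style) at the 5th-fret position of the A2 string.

Each fret is one semitone, so A2 + 5 = D3.

D3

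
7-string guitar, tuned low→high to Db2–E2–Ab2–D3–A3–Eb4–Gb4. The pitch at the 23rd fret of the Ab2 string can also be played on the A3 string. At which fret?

Ab2 at fret 23 is Ab2 + 23 semitones = G4.
The open A3 string is 13 semitones above the open Ab2, so the same pitch on the A3 string lies at fret 23 − 13 = 10.

10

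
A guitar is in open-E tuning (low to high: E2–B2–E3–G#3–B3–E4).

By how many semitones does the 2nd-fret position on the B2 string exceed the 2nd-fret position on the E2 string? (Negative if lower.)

7 semitones

B2 at fret 2 → C#3 (MIDI 49); E2 at fret 2 → F#2 (MIDI 42).
49 − 42 = 7, so the two pitches are 7 semitones apart.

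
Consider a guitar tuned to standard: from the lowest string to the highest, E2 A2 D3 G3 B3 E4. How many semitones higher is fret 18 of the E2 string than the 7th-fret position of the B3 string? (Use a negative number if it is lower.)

E2 at fret 18 → A#3 (MIDI 58); B3 at fret 7 → F#4 (MIDI 66).
58 − 66 = -8, so the two pitches are 8 semitones apart.

-8 semitones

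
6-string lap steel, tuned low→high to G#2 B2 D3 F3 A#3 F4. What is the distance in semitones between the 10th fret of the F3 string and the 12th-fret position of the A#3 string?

F3 at fret 10 → D#4 (MIDI 63); A#3 at fret 12 → A#4 (MIDI 70).
63 − 70 = -7, so the two pitches are 7 semitones apart, with A#4 the higher.

7 semitones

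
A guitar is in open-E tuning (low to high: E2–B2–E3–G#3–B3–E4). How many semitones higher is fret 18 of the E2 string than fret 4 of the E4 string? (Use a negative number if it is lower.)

E2 at fret 18 → A#3 (MIDI 58); E4 at fret 4 → G#4 (MIDI 68).
58 − 68 = -10, so the two pitches are 10 semitones apart.

-10 semitones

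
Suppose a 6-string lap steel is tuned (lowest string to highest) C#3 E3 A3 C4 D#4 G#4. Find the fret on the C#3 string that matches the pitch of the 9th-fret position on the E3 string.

12

E3 at fret 9 is E3 + 9 semitones = C#4.
The open C#3 string is 3 semitones below the open E3, so the same pitch on the C#3 string lies at fret 9 + 3 = 12.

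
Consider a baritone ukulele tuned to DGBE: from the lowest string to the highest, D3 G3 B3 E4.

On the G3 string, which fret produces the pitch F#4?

F#4 is 11 semitones above the open G3 (G–G#–A–A#–…–E–F–F#), so it sits at fret 11.

11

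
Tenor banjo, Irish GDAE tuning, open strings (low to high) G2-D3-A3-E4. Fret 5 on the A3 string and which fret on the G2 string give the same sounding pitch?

19

A3 at fret 5 is A3 + 5 semitones = D4.
The open G2 string is 14 semitones below the open A3, so the same pitch on the G2 string lies at fret 5 + 14 = 19.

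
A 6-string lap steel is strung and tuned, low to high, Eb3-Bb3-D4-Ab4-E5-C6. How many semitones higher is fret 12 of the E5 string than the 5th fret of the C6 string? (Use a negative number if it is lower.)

-1 semitone

E5 at fret 12 → E6 (MIDI 88); C6 at fret 5 → F6 (MIDI 89).
88 − 89 = -1, so the two pitches are 1 semitone apart.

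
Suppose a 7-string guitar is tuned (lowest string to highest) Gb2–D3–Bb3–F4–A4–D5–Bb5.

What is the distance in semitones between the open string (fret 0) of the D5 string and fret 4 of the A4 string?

D5 at fret 0 → D5 (MIDI 74); A4 at fret 4 → Db5 (MIDI 73).
74 − 73 = 1, so the two pitches are 1 semitone apart, with D5 the higher.

1 semitone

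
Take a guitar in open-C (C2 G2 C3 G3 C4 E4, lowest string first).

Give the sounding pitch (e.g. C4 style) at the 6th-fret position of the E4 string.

A#4

E4 is MIDI 64. Adding 6 gives 70, which is A#4.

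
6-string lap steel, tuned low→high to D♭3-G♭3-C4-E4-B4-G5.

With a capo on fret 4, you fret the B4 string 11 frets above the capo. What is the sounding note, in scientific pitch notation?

The capo raises the open B4 by 4 semitones to E♭5; fretting 11 more gives B4 + 4 + 11 = B4 + 15 semitones = D6.

D6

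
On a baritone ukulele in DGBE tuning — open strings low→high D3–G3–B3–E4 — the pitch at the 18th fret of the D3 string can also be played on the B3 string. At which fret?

D3 at fret 18 is D3 + 18 semitones = G#4.
The open B3 string is 9 semitones above the open D3, so the same pitch on the B3 string lies at fret 18 − 9 = 9.

9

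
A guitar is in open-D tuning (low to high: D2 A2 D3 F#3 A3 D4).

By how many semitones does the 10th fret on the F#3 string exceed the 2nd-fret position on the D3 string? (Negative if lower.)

F#3 at fret 10 → E4 (MIDI 64); D3 at fret 2 → E3 (MIDI 52).
64 − 52 = 12, so the two pitches are 12 semitones apart.

12 semitones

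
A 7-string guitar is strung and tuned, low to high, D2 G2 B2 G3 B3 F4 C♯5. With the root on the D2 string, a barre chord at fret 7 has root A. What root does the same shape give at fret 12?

Moving from fret 7 to fret 12 shifts the root by 5 semitones.
A up 5 semitones is D.

D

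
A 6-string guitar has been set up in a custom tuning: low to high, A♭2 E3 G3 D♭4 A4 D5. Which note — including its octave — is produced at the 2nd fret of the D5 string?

E5

The open D5 string plus 2 semitones: D–Eb–E.
No B→C boundary is crossed, so the octave stays at 5.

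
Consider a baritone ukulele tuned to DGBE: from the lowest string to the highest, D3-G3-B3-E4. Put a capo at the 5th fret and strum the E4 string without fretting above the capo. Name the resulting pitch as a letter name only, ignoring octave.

A

The capo raises the open E4 by 5 semitones to A4; fretting 0 more gives E4 + 5 + 0 = E4 + 5 semitones, landing on A.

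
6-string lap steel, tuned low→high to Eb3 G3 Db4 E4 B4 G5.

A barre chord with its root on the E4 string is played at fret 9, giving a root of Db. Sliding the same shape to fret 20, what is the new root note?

Moving from fret 9 to fret 20 shifts the root by 11 semitones.
Db up 11 semitones is C.

C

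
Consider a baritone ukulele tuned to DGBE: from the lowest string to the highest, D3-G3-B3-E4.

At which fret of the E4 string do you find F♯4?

F♯4 is 2 semitones above the open E4 (E–F–F#), so it sits at fret 2.

2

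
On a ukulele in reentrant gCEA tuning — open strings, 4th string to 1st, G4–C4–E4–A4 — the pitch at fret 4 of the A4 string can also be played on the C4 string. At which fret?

13

Fret 4 on A4 is MIDI 69 + 4 = 73 (C♯5). On the C4 string (open MIDI 60), that pitch is 73 − 60 = fret 13.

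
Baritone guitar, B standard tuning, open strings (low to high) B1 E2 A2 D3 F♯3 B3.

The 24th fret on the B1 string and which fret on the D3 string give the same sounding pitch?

B1 at fret 24 is B1 + 24 semitones = B3.
The open D3 string is 15 semitones above the open B1, so the same pitch on the D3 string lies at fret 24 − 15 = 9.

9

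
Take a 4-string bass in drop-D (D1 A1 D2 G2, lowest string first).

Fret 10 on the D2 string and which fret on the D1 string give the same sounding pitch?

22

Fret 10 on D2 is MIDI 38 + 10 = 48 (C3). On the D1 string (open MIDI 26), that pitch is 48 − 26 = fret 22.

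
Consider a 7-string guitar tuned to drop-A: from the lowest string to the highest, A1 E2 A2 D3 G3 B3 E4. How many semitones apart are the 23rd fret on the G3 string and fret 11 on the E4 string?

3 semitones

G3 at fret 23 → F#5 (MIDI 78); E4 at fret 11 → D#5 (MIDI 75).
78 − 75 = 3, so the two pitches are 3 semitones apart, with F#5 the higher.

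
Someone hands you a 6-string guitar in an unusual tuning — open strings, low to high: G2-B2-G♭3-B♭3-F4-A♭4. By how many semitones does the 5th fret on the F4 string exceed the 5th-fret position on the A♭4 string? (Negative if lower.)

-3 semitones

F4 at fret 5 → B♭4 (MIDI 70); A♭4 at fret 5 → D♭5 (MIDI 73).
70 − 73 = -3, so the two pitches are 3 semitones apart.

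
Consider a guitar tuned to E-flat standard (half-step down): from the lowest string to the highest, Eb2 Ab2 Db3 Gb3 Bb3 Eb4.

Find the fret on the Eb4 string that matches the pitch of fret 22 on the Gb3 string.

13

Gb3 at fret 22 is Gb3 + 22 semitones = E5.
The open Eb4 string is 9 semitones above the open Gb3, so the same pitch on the Eb4 string lies at fret 22 − 9 = 13.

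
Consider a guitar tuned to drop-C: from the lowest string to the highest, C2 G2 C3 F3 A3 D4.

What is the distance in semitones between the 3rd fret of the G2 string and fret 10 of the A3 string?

G2 at fret 3 → A♯2 (MIDI 46); A3 at fret 10 → G4 (MIDI 67).
46 − 67 = -21, so the two pitches are 21 semitones apart, with G4 the higher.

21 semitones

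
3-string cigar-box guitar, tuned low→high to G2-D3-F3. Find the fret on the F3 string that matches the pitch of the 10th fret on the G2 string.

0

G2 at fret 10 is G2 + 10 semitones = F3.
The open F3 string is 10 semitones above the open G2, so the same pitch on the F3 string lies at fret 10 − 10 = 0.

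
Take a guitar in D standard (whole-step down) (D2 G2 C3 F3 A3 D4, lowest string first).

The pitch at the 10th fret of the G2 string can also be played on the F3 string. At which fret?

0

G2 at fret 10 is G2 + 10 semitones = F3.
The open F3 string is 10 semitones above the open G2, so the same pitch on the F3 string lies at fret 10 − 10 = 0.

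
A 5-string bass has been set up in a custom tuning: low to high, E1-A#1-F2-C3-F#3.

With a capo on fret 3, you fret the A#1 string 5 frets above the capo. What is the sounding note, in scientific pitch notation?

F#2

The capo raises the open A#1 by 3 semitones to C#2; fretting 5 more gives A#1 + 3 + 5 = A#1 + 8 semitones = F#2.
(Also written Gb.)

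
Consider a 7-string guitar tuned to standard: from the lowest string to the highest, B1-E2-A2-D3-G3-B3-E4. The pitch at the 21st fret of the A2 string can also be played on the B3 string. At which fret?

Fret 21 on A2 is MIDI 45 + 21 = 66 (F♯4). On the B3 string (open MIDI 59), that pitch is 66 − 59 = fret 7.

7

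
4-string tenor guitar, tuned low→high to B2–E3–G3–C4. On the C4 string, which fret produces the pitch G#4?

8

G#4 is 8 semitones above the open C4 (C–C#–D–D#–E–F–F#–G–G#), so it sits at fret 8.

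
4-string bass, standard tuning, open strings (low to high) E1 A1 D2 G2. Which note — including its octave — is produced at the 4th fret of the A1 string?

The open A1 string plus 4 semitones: A–A#–B–C–C#.
The walk passes from B into C once, so the octave number goes from 1 to 2.

C♯2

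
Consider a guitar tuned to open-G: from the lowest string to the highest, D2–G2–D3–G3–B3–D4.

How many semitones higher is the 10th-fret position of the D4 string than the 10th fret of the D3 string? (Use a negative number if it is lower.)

12 semitones

D4 at fret 10 → C5 (MIDI 72); D3 at fret 10 → C4 (MIDI 60).
72 − 60 = 12, so the two pitches are 12 semitones apart.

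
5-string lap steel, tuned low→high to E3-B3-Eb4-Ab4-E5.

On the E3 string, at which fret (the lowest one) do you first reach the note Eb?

From E3, count semitones up the chromatic scale until reaching Eb: E–F–Gb–G–…–Db–D–Eb — 11 steps.

11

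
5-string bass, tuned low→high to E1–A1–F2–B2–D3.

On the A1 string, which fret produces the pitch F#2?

9

F#2 is 9 semitones above the open A1 (A–A#–B–C–C#–D–D#–E–F–F#), so it sits at fret 9.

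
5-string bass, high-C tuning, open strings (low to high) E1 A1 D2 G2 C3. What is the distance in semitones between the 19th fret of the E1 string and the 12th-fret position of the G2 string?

8 semitones

E1 at fret 19 → B2 (MIDI 47); G2 at fret 12 → G3 (MIDI 55).
47 − 55 = -8, so the two pitches are 8 semitones apart, with G3 the higher.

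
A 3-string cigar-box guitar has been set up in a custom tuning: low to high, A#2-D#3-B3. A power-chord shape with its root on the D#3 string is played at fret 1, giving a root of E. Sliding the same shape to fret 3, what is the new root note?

F#

Moving from fret 1 to fret 3 shifts the root by 2 semitones.
E up 2 semitones is F#.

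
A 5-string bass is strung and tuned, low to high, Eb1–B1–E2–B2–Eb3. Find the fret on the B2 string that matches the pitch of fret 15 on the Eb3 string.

Fret 15 on Eb3 is MIDI 51 + 15 = 66 (Gb4). On the B2 string (open MIDI 47), that pitch is 66 − 47 = fret 19.

19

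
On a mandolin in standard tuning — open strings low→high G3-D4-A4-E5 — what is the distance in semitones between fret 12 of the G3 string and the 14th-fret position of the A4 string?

16 semitones

G3 at fret 12 → G4 (MIDI 67); A4 at fret 14 → B5 (MIDI 83).
67 − 83 = -16, so the two pitches are 16 semitones apart, with B5 the higher.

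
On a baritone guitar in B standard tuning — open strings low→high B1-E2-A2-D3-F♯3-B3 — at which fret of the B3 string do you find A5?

22

A5 is 22 semitones above the open B3 (B–C–C#–D–…–G–G#–A), so it sits at fret 22.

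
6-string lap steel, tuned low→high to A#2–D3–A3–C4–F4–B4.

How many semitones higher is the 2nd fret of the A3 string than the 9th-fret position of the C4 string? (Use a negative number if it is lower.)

A3 at fret 2 → B3 (MIDI 59); C4 at fret 9 → A4 (MIDI 69).
59 − 69 = -10, so the two pitches are 10 semitones apart.

-10 semitones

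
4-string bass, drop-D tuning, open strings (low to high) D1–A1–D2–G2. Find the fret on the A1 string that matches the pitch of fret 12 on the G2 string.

Fret 12 on G2 is MIDI 43 + 12 = 55 (G3). On the A1 string (open MIDI 33), that pitch is 55 − 33 = fret 22.

22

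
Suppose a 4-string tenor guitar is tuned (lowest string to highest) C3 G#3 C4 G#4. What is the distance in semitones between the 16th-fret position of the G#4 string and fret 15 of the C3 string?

G#4 at fret 16 → C6 (MIDI 84); C3 at fret 15 → D#4 (MIDI 63).
84 − 63 = 21, so the two pitches are 21 semitones apart, with C6 the higher.

21 semitones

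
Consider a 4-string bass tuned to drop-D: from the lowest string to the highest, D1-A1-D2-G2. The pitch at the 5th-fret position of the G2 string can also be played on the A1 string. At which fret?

15

G2 at fret 5 is G2 + 5 semitones = C3.
The open A1 string is 10 semitones below the open G2, so the same pitch on the A1 string lies at fret 5 + 10 = 15.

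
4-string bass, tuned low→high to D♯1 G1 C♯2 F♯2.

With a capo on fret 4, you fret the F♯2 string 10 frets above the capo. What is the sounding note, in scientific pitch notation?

The capo raises the open F♯2 by 4 semitones to A♯2; fretting 10 more gives F♯2 + 4 + 10 = F♯2 + 14 semitones = G♯3.

G♯3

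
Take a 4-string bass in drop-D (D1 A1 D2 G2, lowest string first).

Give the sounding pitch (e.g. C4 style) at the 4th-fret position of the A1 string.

A1 is MIDI 33. Adding 4 gives 37, which is C#2.
(Equivalently spelled Db2.)

C#2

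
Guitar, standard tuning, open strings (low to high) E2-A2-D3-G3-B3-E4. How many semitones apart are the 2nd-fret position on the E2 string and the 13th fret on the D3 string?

21 semitones

E2 at fret 2 → F#2 (MIDI 42); D3 at fret 13 → D#4 (MIDI 63).
42 − 63 = -21, so the two pitches are 21 semitones apart, with D#4 the higher.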